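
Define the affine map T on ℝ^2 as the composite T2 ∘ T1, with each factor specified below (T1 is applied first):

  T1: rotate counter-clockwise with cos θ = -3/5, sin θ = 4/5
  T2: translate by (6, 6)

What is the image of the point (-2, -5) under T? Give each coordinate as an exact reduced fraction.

T1 rotate counter-clockwise with cos θ = -3/5, sin θ = 4/5: (-2, -5) → (26/5, 7/5)
T2 translate by (6, 6): (26/5, 7/5) → (56/5, 37/5)

T(p) = (56/5, 37/5)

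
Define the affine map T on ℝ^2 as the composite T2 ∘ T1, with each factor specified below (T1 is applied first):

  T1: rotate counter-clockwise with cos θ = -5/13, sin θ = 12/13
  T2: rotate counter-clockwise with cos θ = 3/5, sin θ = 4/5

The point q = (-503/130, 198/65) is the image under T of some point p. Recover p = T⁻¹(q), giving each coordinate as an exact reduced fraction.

p = (9/2, -2)

T1 = [-5/13 -12/13 0; 12/13 -5/13 0; 0 0 1]
T2·T1 = [-63/65 -16/65 0; 16/65 -63/65 0; 0 0 1]
det M = 1; M⁻¹ = [-63/65 16/65 0; -16/65 -63/65 0; 0 0 1]
M⁻¹ · (-503/130, 198/65)ᵀ = (9/2, -2)ᵀ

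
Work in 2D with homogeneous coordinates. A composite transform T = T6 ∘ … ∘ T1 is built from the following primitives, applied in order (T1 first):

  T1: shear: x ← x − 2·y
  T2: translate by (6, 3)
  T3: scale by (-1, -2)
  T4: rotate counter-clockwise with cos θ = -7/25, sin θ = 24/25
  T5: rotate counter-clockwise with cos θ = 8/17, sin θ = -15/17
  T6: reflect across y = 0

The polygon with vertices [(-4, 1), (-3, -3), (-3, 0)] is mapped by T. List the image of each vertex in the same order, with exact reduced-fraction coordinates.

T1 shear: x ← x − 2·y: (-4, 1) → (-6, 1); (-3, -3) → (3, -3); (-3, 0) → (-3, 0)
T2 translate by (6, 3): (-6, 1) → (0, 4); (3, -3) → (9, 0); (-3, 0) → (3, 3)
T3 scale by (-1, -2): (0, 4) → (0, -8); (9, 0) → (-9, 0); (3, 3) → (-3, -6)
T4 rotate counter-clockwise with cos θ = -7/25, sin θ = 24/25: (0, -8) → (192/25, 56/25); (-9, 0) → (63/25, -216/25); (-3, -6) → (33/5, -6/5)
T5 rotate counter-clockwise with cos θ = 8/17, sin θ = -15/17: (192/25, 56/25) → (2376/425, -2432/425); (63/25, -216/25) → (-2736/425, -2673/425); (33/5, -6/5) → (174/85, -543/85)
T6 reflect across y = 0: (2376/425, -2432/425) → (2376/425, 2432/425); (-2736/425, -2673/425) → (-2736/425, 2673/425); (174/85, -543/85) → (174/85, 543/85)

image vertices: (2376/425, 2432/425), (-2736/425, 2673/425), (174/85, 543/85)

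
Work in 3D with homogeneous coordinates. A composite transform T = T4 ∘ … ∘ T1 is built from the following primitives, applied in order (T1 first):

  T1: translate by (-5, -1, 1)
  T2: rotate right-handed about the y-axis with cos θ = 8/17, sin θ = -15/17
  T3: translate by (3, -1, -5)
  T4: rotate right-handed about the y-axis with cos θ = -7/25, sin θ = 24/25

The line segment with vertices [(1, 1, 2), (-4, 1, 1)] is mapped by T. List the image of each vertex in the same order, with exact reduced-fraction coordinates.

image vertices: (-2722/425, -1, 1471/425), (-267/25, -1, 156/25)

T1 translate by (-5, -1, 1): (1, 1, 2) → (-4, 0, 3); (-4, 1, 1) → (-9, 0, 2)
T2 rotate right-handed about the y-axis with cos θ = 8/17, sin θ = -15/17: (-4, 0, 3) → (-77/17, 0, -36/17); (-9, 0, 2) → (-6, 0, -7)
T3 translate by (3, -1, -5): (-77/17, 0, -36/17) → (-26/17, -1, -121/17); (-6, 0, -7) → (-3, -1, -12)
T4 rotate right-handed about the y-axis with cos θ = -7/25, sin θ = 24/25: (-26/17, -1, -121/17) → (-2722/425, -1, 1471/425); (-3, -1, -12) → (-267/25, -1, 156/25)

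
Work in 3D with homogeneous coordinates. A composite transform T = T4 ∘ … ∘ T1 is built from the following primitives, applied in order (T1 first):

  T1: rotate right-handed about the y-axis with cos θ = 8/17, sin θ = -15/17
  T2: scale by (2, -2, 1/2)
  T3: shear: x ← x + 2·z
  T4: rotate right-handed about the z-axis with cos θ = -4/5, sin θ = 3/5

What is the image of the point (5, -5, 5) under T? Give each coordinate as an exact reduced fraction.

T1 rotate right-handed about the y-axis with cos θ = 8/17, sin θ = -15/17: (5, -5, 5) → (-35/17, -5, 115/17)
T2 scale by (2, -2, 1/2): (-35/17, -5, 115/17) → (-70/17, 10, 115/34)
T3 shear: x ← x + 2·z: (-70/17, 10, 115/34) → (45/17, 10, 115/34)
T4 rotate right-handed about the z-axis with cos θ = -4/5, sin θ = 3/5: (45/17, 10, 115/34) → (-138/17, -109/17, 115/34)

T(p) = (-138/17, -109/17, 115/34)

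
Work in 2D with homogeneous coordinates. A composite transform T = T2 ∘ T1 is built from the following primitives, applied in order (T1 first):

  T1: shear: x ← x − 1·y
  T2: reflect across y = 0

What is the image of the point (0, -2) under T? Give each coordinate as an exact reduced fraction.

T(p) = (2, 2)

T1 shear: x ← x − 1·y: (0, -2) → (2, -2)
T2 reflect across y = 0: (2, -2) → (2, 2)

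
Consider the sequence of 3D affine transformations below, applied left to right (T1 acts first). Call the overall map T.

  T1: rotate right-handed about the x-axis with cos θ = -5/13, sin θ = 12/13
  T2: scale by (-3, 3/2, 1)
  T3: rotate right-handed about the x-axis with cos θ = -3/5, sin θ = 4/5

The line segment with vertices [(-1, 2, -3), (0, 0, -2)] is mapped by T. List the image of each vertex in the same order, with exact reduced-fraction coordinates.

T1 rotate right-handed about the x-axis with cos θ = -5/13, sin θ = 12/13: (-1, 2, -3) → (-1, 2, 3); (0, 0, -2) → (0, 24/13, 10/13)
T2 scale by (-3, 3/2, 1): (-1, 2, 3) → (3, 3, 3); (0, 24/13, 10/13) → (0, 36/13, 10/13)
T3 rotate right-handed about the x-axis with cos θ = -3/5, sin θ = 4/5: (3, 3, 3) → (3, -21/5, 3/5); (0, 36/13, 10/13) → (0, -148/65, 114/65)

image vertices: (3, -21/5, 3/5), (0, -148/65, 114/65)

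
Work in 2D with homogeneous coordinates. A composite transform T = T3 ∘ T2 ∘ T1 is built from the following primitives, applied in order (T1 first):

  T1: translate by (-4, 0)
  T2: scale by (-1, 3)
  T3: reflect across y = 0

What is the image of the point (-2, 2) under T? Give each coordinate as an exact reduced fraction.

T1 translate by (-4, 0): (-2, 2) → (-6, 2)
T2 scale by (-1, 3): (-6, 2) → (6, 6)
T3 reflect across y = 0: (6, 6) → (6, -6)

T(p) = (6, -6)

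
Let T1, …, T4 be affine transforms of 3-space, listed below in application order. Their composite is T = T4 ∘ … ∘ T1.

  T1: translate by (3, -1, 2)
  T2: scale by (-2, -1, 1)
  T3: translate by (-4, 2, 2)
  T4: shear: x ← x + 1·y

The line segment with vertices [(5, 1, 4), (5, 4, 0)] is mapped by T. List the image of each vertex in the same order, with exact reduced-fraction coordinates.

T1 translate by (3, -1, 2): (5, 1, 4) → (8, 0, 6); (5, 4, 0) → (8, 3, 2)
T2 scale by (-2, -1, 1): (8, 0, 6) → (-16, 0, 6); (8, 3, 2) → (-16, -3, 2)
T3 translate by (-4, 2, 2): (-16, 0, 6) → (-20, 2, 8); (-16, -3, 2) → (-20, -1, 4)
T4 shear: x ← x + 1·y: (-20, 2, 8) → (-18, 2, 8); (-20, -1, 4) → (-21, -1, 4)

image vertices: (-18, 2, 8), (-21, -1, 4)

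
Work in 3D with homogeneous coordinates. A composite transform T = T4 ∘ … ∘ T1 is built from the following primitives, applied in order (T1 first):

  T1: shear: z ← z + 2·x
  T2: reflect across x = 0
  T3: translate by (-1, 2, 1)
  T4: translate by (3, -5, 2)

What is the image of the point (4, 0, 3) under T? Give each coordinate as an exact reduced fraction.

T1 shear: z ← z + 2·x: (4, 0, 3) → (4, 0, 11)
T2 reflect across x = 0: (4, 0, 11) → (-4, 0, 11)
T3 translate by (-1, 2, 1): (-4, 0, 11) → (-5, 2, 12)
T4 translate by (3, -5, 2): (-5, 2, 12) → (-2, -3, 14)

T(p) = (-2, -3, 14)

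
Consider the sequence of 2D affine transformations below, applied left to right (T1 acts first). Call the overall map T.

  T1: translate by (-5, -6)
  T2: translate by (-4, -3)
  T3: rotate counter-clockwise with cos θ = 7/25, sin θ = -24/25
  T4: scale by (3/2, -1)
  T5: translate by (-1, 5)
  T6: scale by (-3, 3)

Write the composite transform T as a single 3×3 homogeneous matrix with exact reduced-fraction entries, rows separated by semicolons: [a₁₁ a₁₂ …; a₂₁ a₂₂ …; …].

T = [-63/50 -108/25 2661/50; 72/25 -21/25 -84/25; 0 0 1]

T1 = [1 0 -5; 0 1 -6; 0 0 1]
T2·T1 = [1 0 -9; 0 1 -9; 0 0 1]
T3·…·T1 = [7/25 24/25 -279/25; -24/25 7/25 153/25; 0 0 1]
T4·…·T1 = [21/50 36/25 -837/50; 24/25 -7/25 -153/25; 0 0 1]
T5·…·T1 = [21/50 36/25 -887/50; 24/25 -7/25 -28/25; 0 0 1]
T6·…·T1 = [-63/50 -108/25 2661/50; 72/25 -21/25 -84/25; 0 0 1]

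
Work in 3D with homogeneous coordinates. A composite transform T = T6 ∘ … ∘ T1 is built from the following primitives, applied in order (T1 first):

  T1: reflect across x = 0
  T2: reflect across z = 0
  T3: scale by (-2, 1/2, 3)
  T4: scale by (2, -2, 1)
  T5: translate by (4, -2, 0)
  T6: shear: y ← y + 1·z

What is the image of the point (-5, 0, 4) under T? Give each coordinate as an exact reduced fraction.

T1 reflect across x = 0: (-5, 0, 4) → (5, 0, 4)
T2 reflect across z = 0: (5, 0, 4) → (5, 0, -4)
T3 scale by (-2, 1/2, 3): (5, 0, -4) → (-10, 0, -12)
T4 scale by (2, -2, 1): (-10, 0, -12) → (-20, 0, -12)
T5 translate by (4, -2, 0): (-20, 0, -12) → (-16, -2, -12)
T6 shear: y ← y + 1·z: (-16, -2, -12) → (-16, -14, -12)

T(p) = (-16, -14, -12)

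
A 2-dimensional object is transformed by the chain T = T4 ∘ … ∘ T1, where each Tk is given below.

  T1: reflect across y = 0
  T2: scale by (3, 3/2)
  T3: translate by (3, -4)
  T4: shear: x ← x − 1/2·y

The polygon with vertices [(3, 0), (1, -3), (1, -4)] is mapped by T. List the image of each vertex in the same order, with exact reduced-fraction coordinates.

T1 reflect across y = 0: (3, 0) → (3, 0); (1, -3) → (1, 3); (1, -4) → (1, 4)
T2 scale by (3, 3/2): (3, 0) → (9, 0); (1, 3) → (3, 9/2); (1, 4) → (3, 6)
T3 translate by (3, -4): (9, 0) → (12, -4); (3, 9/2) → (6, 1/2); (3, 6) → (6, 2)
T4 shear: x ← x − 1/2·y: (12, -4) → (14, -4); (6, 1/2) → (23/4, 1/2); (6, 2) → (5, 2)

image vertices: (14, -4), (23/4, 1/2), (5, 2)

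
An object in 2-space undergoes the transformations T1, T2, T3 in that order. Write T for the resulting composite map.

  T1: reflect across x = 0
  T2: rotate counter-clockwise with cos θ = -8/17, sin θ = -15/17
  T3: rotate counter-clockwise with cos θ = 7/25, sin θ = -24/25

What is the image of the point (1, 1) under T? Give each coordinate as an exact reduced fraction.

T(p) = (329/425, -503/425)

T1 reflect across x = 0: (1, 1) → (-1, 1)
T2 rotate counter-clockwise with cos θ = -8/17, sin θ = -15/17: (-1, 1) → (23/17, 7/17)
T3 rotate counter-clockwise with cos θ = 7/25, sin θ = -24/25: (23/17, 7/17) → (329/425, -503/425)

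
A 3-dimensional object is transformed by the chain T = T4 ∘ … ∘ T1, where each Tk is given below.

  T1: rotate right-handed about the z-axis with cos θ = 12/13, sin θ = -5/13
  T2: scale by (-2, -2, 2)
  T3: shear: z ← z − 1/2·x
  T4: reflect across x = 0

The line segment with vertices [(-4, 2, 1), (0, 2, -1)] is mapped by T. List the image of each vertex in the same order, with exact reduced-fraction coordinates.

image vertices: (-76/13, -88/13, -12/13), (20/13, -48/13, -16/13)

T1 rotate right-handed about the z-axis with cos θ = 12/13, sin θ = -5/13: (-4, 2, 1) → (-38/13, 44/13, 1); (0, 2, -1) → (10/13, 24/13, -1)
T2 scale by (-2, -2, 2): (-38/13, 44/13, 1) → (76/13, -88/13, 2); (10/13, 24/13, -1) → (-20/13, -48/13, -2)
T3 shear: z ← z − 1/2·x: (76/13, -88/13, 2) → (76/13, -88/13, -12/13); (-20/13, -48/13, -2) → (-20/13, -48/13, -16/13)
T4 reflect across x = 0: (76/13, -88/13, -12/13) → (-76/13, -88/13, -12/13); (-20/13, -48/13, -16/13) → (20/13, -48/13, -16/13)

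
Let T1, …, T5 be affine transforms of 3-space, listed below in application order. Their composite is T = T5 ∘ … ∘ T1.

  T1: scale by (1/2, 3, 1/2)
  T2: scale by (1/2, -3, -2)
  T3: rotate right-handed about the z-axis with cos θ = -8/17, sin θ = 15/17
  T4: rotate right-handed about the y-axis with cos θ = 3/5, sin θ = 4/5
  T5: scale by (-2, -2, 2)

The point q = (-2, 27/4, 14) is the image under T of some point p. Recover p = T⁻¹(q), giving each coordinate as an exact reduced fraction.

p = (-5/2, -2/3, -5)

T1 = [1/2 0 0 0; 0 3 0 0; 0 0 1/2 0; 0 0 0 1]
T2·T1 = [1/4 0 0 0; 0 -9 0 0; 0 0 -1 0; 0 0 0 1]
T3·…·T1 = [-2/17 135/17 0 0; 15/68 72/17 0 0; 0 0 -1 0; 0 0 0 1]
T4·…·T1 = [-6/85 81/17 -4/5 0; 15/68 72/17 0 0; 8/85 -108/17 -3/5 0; 0 0 0 1]
T5·…·T1 = [12/85 -162/17 8/5 0; -15/34 -144/17 0 0; 16/85 -216/17 -6/5 0; 0 0 0 1]
det M = 18; M⁻¹ = [48/85 -30/17 64/85 0; -1/34 -4/153 -2/51 0; 2/5 0 -3/10 0; 0 0 0 1]
M⁻¹ · (-2, 27/4, 14)ᵀ = (-5/2, -2/3, -5)ᵀ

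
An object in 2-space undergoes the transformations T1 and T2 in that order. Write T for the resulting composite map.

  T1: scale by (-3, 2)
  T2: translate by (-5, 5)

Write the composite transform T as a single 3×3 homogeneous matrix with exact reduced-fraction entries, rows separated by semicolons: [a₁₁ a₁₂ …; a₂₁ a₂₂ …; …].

T1 = [-3 0 0; 0 2 0; 0 0 1]
T2·T1 = [-3 0 -5; 0 2 5; 0 0 1]

T = [-3 0 -5; 0 2 5; 0 0 1]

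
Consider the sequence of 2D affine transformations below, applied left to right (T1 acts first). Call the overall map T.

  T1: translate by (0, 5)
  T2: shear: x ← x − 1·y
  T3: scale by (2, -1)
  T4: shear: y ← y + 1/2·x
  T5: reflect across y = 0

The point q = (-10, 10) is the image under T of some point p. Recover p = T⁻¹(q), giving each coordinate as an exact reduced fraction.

p = (0, 0)

T1 = [1 0 0; 0 1 5; 0 0 1]
T2·T1 = [1 -1 -5; 0 1 5; 0 0 1]
T3·…·T1 = [2 -2 -10; 0 -1 -5; 0 0 1]
T4·…·T1 = [2 -2 -10; 1 -2 -10; 0 0 1]
T5·…·T1 = [2 -2 -10; -1 2 10; 0 0 1]
det M = 2; M⁻¹ = [1 1 0; 1/2 1 -5; 0 0 1]
M⁻¹ · (-10, 10)ᵀ = (0, 0)ᵀ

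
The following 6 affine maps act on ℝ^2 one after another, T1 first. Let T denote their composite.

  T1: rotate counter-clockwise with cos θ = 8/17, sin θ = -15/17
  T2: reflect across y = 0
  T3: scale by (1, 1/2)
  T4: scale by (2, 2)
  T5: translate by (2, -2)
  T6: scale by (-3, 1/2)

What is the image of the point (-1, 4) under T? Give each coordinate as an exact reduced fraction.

T1 rotate counter-clockwise with cos θ = 8/17, sin θ = -15/17: (-1, 4) → (52/17, 47/17)
T2 reflect across y = 0: (52/17, 47/17) → (52/17, -47/17)
T3 scale by (1, 1/2): (52/17, -47/17) → (52/17, -47/34)
T4 scale by (2, 2): (52/17, -47/34) → (104/17, -47/17)
T5 translate by (2, -2): (104/17, -47/17) → (138/17, -81/17)
T6 scale by (-3, 1/2): (138/17, -81/17) → (-414/17, -81/34)

T(p) = (-414/17, -81/34)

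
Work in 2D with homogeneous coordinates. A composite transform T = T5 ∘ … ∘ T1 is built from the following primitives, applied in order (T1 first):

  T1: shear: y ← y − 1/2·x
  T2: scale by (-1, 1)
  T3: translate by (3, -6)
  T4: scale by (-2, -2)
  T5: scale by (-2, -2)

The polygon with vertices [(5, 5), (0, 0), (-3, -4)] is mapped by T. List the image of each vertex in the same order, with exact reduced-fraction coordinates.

image vertices: (-8, -14), (12, -24), (24, -34)

T1 shear: y ← y − 1/2·x: (5, 5) → (5, 5/2); (0, 0) → (0, 0); (-3, -4) → (-3, -5/2)
T2 scale by (-1, 1): (5, 5/2) → (-5, 5/2); (0, 0) → (0, 0); (-3, -5/2) → (3, -5/2)
T3 translate by (3, -6): (-5, 5/2) → (-2, -7/2); (0, 0) → (3, -6); (3, -5/2) → (6, -17/2)
T4 scale by (-2, -2): (-2, -7/2) → (4, 7); (3, -6) → (-6, 12); (6, -17/2) → (-12, 17)
T5 scale by (-2, -2): (4, 7) → (-8, -14); (-6, 12) → (12, -24); (-12, 17) → (24, -34)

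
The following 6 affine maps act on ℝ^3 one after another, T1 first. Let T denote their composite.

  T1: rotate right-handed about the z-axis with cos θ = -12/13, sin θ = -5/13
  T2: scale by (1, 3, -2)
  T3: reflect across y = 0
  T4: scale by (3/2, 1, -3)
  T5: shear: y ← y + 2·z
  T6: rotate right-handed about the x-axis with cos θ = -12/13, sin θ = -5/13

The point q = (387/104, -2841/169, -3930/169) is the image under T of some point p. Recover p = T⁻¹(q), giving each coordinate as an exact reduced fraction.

p = (-3, -3/4, 5/2)

T1 = [-12/13 5/13 0 0; -5/13 -12/13 0 0; 0 0 1 0; 0 0 0 1]
T2·T1 = [-12/13 5/13 0 0; -15/13 -36/13 0 0; 0 0 -2 0; 0 0 0 1]
T3·…·T1 = [-12/13 5/13 0 0; 15/13 36/13 0 0; 0 0 -2 0; 0 0 0 1]
T4·…·T1 = [-18/13 15/26 0 0; 15/13 36/13 0 0; 0 0 6 0; 0 0 0 1]
T5·…·T1 = [-18/13 15/26 0 0; 15/13 36/13 12 0; 0 0 6 0; 0 0 0 1]
T6·…·T1 = [-18/13 15/26 0 0; -180/169 -432/169 -114/13 0; -75/169 -180/169 -132/13 0; 0 0 0 1]
det M = -27; M⁻¹ = [-8/13 -110/507 95/507 0; 10/39 -88/169 76/169 0; 0 5/78 -2/13 0; 0 0 0 1]
M⁻¹ · (387/104, -2841/169, -3930/169)ᵀ = (-3, -3/4, 5/2)ᵀ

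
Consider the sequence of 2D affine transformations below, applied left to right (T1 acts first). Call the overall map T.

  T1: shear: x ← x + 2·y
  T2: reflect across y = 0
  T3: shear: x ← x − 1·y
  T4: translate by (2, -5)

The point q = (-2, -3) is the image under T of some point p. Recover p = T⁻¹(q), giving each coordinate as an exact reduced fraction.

T1 = [1 2 0; 0 1 0; 0 0 1]
T2·T1 = [1 2 0; 0 -1 0; 0 0 1]
T3·…·T1 = [1 3 0; 0 -1 0; 0 0 1]
T4·…·T1 = [1 3 2; 0 -1 -5; 0 0 1]
det M = -1; M⁻¹ = [1 3 13; 0 -1 -5; 0 0 1]
M⁻¹ · (-2, -3)ᵀ = (2, -2)ᵀ

p = (2, -2)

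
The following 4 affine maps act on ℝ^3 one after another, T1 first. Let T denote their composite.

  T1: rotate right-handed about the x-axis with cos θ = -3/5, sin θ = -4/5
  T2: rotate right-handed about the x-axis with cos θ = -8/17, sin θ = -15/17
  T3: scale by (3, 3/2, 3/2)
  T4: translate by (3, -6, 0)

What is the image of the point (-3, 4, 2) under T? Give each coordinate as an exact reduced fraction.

T(p) = (-6, -957/85, 354/85)

T1 rotate right-handed about the x-axis with cos θ = -3/5, sin θ = -4/5: (-3, 4, 2) → (-3, -4/5, -22/5)
T2 rotate right-handed about the x-axis with cos θ = -8/17, sin θ = -15/17: (-3, -4/5, -22/5) → (-3, -298/85, 236/85)
T3 scale by (3, 3/2, 3/2): (-3, -298/85, 236/85) → (-9, -447/85, 354/85)
T4 translate by (3, -6, 0): (-9, -447/85, 354/85) → (-6, -957/85, 354/85)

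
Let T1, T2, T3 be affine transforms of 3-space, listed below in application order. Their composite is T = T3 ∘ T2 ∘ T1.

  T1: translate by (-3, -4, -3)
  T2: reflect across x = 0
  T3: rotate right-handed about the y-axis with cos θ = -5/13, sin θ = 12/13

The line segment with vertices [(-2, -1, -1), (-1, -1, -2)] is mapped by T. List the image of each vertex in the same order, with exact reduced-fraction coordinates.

image vertices: (-73/13, -5, -40/13), (-80/13, -5, -23/13)

T1 translate by (-3, -4, -3): (-2, -1, -1) → (-5, -5, -4); (-1, -1, -2) → (-4, -5, -5)
T2 reflect across x = 0: (-5, -5, -4) → (5, -5, -4); (-4, -5, -5) → (4, -5, -5)
T3 rotate right-handed about the y-axis with cos θ = -5/13, sin θ = 12/13: (5, -5, -4) → (-73/13, -5, -40/13); (4, -5, -5) → (-80/13, -5, -23/13)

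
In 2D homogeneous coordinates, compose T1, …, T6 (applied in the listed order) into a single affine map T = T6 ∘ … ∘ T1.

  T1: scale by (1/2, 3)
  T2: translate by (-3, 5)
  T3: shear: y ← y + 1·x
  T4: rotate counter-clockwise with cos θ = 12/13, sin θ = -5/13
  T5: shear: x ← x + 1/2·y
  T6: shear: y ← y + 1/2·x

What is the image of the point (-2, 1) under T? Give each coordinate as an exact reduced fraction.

T1 scale by (1/2, 3): (-2, 1) → (-1, 3)
T2 translate by (-3, 5): (-1, 3) → (-4, 8)
T3 shear: y ← y + 1·x: (-4, 8) → (-4, 4)
T4 rotate counter-clockwise with cos θ = 12/13, sin θ = -5/13: (-4, 4) → (-28/13, 68/13)
T5 shear: x ← x + 1/2·y: (-28/13, 68/13) → (6/13, 68/13)
T6 shear: y ← y + 1/2·x: (6/13, 68/13) → (6/13, 71/13)

T(p) = (6/13, 71/13)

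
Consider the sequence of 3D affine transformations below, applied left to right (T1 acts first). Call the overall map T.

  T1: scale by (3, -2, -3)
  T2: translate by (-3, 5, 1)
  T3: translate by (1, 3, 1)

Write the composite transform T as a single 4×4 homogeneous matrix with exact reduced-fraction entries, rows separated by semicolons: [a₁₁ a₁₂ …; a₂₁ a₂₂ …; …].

T = [3 0 0 -2; 0 -2 0 8; 0 0 -3 2; 0 0 0 1]

T1 = [3 0 0 0; 0 -2 0 0; 0 0 -3 0; 0 0 0 1]
T2·T1 = [3 0 0 -3; 0 -2 0 5; 0 0 -3 1; 0 0 0 1]
T3·…·T1 = [3 0 0 -2; 0 -2 0 8; 0 0 -3 2; 0 0 0 1]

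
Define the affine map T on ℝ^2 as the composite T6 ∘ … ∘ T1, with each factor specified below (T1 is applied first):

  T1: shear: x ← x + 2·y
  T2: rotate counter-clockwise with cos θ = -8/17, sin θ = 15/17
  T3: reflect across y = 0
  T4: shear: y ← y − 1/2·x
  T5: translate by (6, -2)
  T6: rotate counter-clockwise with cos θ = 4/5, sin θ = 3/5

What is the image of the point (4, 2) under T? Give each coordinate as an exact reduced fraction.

T(p) = (61/17, -4)

T1 shear: x ← x + 2·y: (4, 2) → (8, 2)
T2 rotate counter-clockwise with cos θ = -8/17, sin θ = 15/17: (8, 2) → (-94/17, 104/17)
T3 reflect across y = 0: (-94/17, 104/17) → (-94/17, -104/17)
T4 shear: y ← y − 1/2·x: (-94/17, -104/17) → (-94/17, -57/17)
T5 translate by (6, -2): (-94/17, -57/17) → (8/17, -91/17)
T6 rotate counter-clockwise with cos θ = 4/5, sin θ = 3/5: (8/17, -91/17) → (61/17, -4)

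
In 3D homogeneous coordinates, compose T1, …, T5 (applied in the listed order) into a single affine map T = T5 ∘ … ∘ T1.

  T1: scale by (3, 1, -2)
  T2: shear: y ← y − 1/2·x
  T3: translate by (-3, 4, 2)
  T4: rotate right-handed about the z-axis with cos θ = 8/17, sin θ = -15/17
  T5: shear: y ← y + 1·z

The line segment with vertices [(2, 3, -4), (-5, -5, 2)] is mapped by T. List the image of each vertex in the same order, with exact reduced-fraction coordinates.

image vertices: (84/17, 157/17, 10), (-93/34, 288/17, -2)

T1 scale by (3, 1, -2): (2, 3, -4) → (6, 3, 8); (-5, -5, 2) → (-15, -5, -4)
T2 shear: y ← y − 1/2·x: (6, 3, 8) → (6, 0, 8); (-15, -5, -4) → (-15, 5/2, -4)
T3 translate by (-3, 4, 2): (6, 0, 8) → (3, 4, 10); (-15, 5/2, -4) → (-18, 13/2, -2)
T4 rotate right-handed about the z-axis with cos θ = 8/17, sin θ = -15/17: (3, 4, 10) → (84/17, -13/17, 10); (-18, 13/2, -2) → (-93/34, 322/17, -2)
T5 shear: y ← y + 1·z: (84/17, -13/17, 10) → (84/17, 157/17, 10); (-93/34, 322/17, -2) → (-93/34, 288/17, -2)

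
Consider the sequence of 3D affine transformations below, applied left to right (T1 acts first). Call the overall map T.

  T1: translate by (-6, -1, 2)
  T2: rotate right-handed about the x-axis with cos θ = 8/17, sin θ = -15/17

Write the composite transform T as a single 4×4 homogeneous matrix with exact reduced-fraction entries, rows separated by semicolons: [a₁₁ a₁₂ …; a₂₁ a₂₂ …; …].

T = [1 0 0 -6; 0 8/17 15/17 22/17; 0 -15/17 8/17 31/17; 0 0 0 1]

T1 = [1 0 0 -6; 0 1 0 -1; 0 0 1 2; 0 0 0 1]
T2·T1 = [1 0 0 -6; 0 8/17 15/17 22/17; 0 -15/17 8/17 31/17; 0 0 0 1]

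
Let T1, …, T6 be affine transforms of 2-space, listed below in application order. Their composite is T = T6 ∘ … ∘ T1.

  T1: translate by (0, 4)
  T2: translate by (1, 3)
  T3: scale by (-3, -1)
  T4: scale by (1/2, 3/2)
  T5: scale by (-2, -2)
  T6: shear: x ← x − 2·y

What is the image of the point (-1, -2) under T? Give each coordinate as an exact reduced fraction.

T1 translate by (0, 4): (-1, -2) → (-1, 2)
T2 translate by (1, 3): (-1, 2) → (0, 5)
T3 scale by (-3, -1): (0, 5) → (0, -5)
T4 scale by (1/2, 3/2): (0, -5) → (0, -15/2)
T5 scale by (-2, -2): (0, -15/2) → (0, 15)
T6 shear: x ← x − 2·y: (0, 15) → (-30, 15)

T(p) = (-30, 15)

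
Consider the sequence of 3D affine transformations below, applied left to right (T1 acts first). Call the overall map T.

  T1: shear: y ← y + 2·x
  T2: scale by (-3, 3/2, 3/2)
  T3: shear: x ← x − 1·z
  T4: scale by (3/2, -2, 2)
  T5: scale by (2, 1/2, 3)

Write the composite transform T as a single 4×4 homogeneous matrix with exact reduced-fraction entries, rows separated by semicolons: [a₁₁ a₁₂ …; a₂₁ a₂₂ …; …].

T = [-9 0 -9/2 0; -3 -3/2 0 0; 0 0 9 0; 0 0 0 1]

T1 = [1 0 0 0; 2 1 0 0; 0 0 1 0; 0 0 0 1]
T2·T1 = [-3 0 0 0; 3 3/2 0 0; 0 0 3/2 0; 0 0 0 1]
T3·…·T1 = [-3 0 -3/2 0; 3 3/2 0 0; 0 0 3/2 0; 0 0 0 1]
T4·…·T1 = [-9/2 0 -9/4 0; -6 -3 0 0; 0 0 3 0; 0 0 0 1]
T5·…·T1 = [-9 0 -9/2 0; -3 -3/2 0 0; 0 0 9 0; 0 0 0 1]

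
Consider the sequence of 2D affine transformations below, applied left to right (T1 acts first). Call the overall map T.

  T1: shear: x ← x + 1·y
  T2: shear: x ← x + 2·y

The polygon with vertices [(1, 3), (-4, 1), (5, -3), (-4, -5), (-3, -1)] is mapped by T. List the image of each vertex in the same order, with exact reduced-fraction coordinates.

image vertices: (10, 3), (-1, 1), (-4, -3), (-19, -5), (-6, -1)

T1 shear: x ← x + 1·y: (1, 3) → (4, 3); (-4, 1) → (-3, 1); (5, -3) → (2, -3); (-4, -5) → (-9, -5); (-3, -1) → (-4, -1)
T2 shear: x ← x + 2·y: (4, 3) → (10, 3); (-3, 1) → (-1, 1); (2, -3) → (-4, -3); (-9, -5) → (-19, -5); (-4, -1) → (-6, -1)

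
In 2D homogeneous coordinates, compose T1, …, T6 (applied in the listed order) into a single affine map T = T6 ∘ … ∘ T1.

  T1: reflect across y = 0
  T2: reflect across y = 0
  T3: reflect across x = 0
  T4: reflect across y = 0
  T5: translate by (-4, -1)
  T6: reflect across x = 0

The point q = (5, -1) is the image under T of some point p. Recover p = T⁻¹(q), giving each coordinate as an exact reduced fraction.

T1 = [1 0 0; 0 -1 0; 0 0 1]
T2·T1 = [1 0 0; 0 1 0; 0 0 1]
T3·…·T1 = [-1 0 0; 0 1 0; 0 0 1]
T4·…·T1 = [-1 0 0; 0 -1 0; 0 0 1]
T5·…·T1 = [-1 0 -4; 0 -1 -1; 0 0 1]
T6·…·T1 = [1 0 4; 0 -1 -1; 0 0 1]
det M = -1; M⁻¹ = [1 0 -4; 0 -1 -1; 0 0 1]
M⁻¹ · (5, -1)ᵀ = (1, 0)ᵀ

p = (1, 0)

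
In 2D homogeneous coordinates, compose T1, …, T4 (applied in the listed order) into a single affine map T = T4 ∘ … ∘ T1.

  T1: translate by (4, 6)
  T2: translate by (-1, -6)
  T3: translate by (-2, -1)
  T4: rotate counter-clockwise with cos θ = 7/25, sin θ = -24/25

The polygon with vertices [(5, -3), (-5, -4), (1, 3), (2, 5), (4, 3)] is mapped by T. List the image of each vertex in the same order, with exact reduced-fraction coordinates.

image vertices: (-54/25, -172/25), (-148/25, 61/25), (62/25, -34/25), (117/25, -44/25), (83/25, -106/25)

T1 translate by (4, 6): (5, -3) → (9, 3); (-5, -4) → (-1, 2); (1, 3) → (5, 9); (2, 5) → (6, 11); (4, 3) → (8, 9)
T2 translate by (-1, -6): (9, 3) → (8, -3); (-1, 2) → (-2, -4); (5, 9) → (4, 3); (6, 11) → (5, 5); (8, 9) → (7, 3)
T3 translate by (-2, -1): (8, -3) → (6, -4); (-2, -4) → (-4, -5); (4, 3) → (2, 2); (5, 5) → (3, 4); (7, 3) → (5, 2)
T4 rotate counter-clockwise with cos θ = 7/25, sin θ = -24/25: (6, -4) → (-54/25, -172/25); (-4, -5) → (-148/25, 61/25); (2, 2) → (62/25, -34/25); (3, 4) → (117/25, -44/25); (5, 2) → (83/25, -106/25)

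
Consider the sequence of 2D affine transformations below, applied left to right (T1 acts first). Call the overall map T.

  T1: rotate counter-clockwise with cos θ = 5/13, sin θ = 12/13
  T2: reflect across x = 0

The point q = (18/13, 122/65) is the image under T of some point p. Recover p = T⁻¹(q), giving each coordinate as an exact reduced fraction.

T1 = [5/13 -12/13 0; 12/13 5/13 0; 0 0 1]
T2·T1 = [-5/13 12/13 0; 12/13 5/13 0; 0 0 1]
det M = -1; M⁻¹ = [-5/13 12/13 0; 12/13 5/13 0; 0 0 1]
M⁻¹ · (18/13, 122/65)ᵀ = (6/5, 2)ᵀ

p = (6/5, 2)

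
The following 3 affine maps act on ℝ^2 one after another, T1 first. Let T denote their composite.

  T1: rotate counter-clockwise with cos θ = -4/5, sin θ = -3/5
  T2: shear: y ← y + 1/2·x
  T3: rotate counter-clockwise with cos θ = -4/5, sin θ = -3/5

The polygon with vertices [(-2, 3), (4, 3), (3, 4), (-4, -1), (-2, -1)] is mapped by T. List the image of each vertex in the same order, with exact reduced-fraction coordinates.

image vertices: (-121/50, -61/25), (-109/50, 131/25), (-3, 4), (31/50, -129/25), (7/10, -13/5)

T1 rotate counter-clockwise with cos θ = -4/5, sin θ = -3/5: (-2, 3) → (17/5, -6/5); (4, 3) → (-7/5, -24/5); (3, 4) → (0, -5); (-4, -1) → (13/5, 16/5); (-2, -1) → (1, 2)
T2 shear: y ← y + 1/2·x: (17/5, -6/5) → (17/5, 1/2); (-7/5, -24/5) → (-7/5, -11/2); (0, -5) → (0, -5); (13/5, 16/5) → (13/5, 9/2); (1, 2) → (1, 5/2)
T3 rotate counter-clockwise with cos θ = -4/5, sin θ = -3/5: (17/5, 1/2) → (-121/50, -61/25); (-7/5, -11/2) → (-109/50, 131/25); (0, -5) → (-3, 4); (13/5, 9/2) → (31/50, -129/25); (1, 5/2) → (7/10, -13/5)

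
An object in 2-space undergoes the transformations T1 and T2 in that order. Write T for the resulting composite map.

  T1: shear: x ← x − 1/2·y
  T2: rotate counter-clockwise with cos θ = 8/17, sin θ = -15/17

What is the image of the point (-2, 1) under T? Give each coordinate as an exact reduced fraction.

T(p) = (-5/17, 91/34)

T1 shear: x ← x − 1/2·y: (-2, 1) → (-5/2, 1)
T2 rotate counter-clockwise with cos θ = 8/17, sin θ = -15/17: (-5/2, 1) → (-5/17, 91/34)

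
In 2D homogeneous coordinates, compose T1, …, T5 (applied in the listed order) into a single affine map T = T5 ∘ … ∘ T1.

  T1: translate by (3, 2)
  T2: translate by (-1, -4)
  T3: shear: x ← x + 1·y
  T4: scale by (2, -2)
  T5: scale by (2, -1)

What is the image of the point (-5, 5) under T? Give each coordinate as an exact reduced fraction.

T(p) = (0, 6)

T1 translate by (3, 2): (-5, 5) → (-2, 7)
T2 translate by (-1, -4): (-2, 7) → (-3, 3)
T3 shear: x ← x + 1·y: (-3, 3) → (0, 3)
T4 scale by (2, -2): (0, 3) → (0, -6)
T5 scale by (2, -1): (0, -6) → (0, 6)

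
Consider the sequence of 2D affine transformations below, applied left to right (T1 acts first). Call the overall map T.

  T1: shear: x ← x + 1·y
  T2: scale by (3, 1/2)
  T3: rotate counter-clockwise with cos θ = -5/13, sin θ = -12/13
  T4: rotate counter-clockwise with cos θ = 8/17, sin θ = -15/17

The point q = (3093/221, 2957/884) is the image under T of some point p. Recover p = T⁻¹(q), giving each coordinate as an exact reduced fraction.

p = (-3/4, -4)

T1 = [1 1 0; 0 1 0; 0 0 1]
T2·T1 = [3 3 0; 0 1/2 0; 0 0 1]
T3·…·T1 = [-15/13 -9/13 0; -36/13 -77/26 0; 0 0 1]
T4·…·T1 = [-660/221 -1299/442 0; -63/221 -173/221 0; 0 0 1]
det M = 3/2; M⁻¹ = [-346/663 433/221 0; 42/221 -440/221 0; 0 0 1]
M⁻¹ · (3093/221, 2957/884)ᵀ = (-3/4, -4)ᵀ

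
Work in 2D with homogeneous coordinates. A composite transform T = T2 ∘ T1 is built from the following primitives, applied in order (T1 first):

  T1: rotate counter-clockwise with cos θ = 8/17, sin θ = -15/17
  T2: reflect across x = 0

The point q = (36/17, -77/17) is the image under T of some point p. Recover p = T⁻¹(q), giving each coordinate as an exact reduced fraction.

T1 = [8/17 15/17 0; -15/17 8/17 0; 0 0 1]
T2·T1 = [-8/17 -15/17 0; -15/17 8/17 0; 0 0 1]
det M = -1; M⁻¹ = [-8/17 -15/17 0; -15/17 8/17 0; 0 0 1]
M⁻¹ · (36/17, -77/17)ᵀ = (3, -4)ᵀ

p = (3, -4)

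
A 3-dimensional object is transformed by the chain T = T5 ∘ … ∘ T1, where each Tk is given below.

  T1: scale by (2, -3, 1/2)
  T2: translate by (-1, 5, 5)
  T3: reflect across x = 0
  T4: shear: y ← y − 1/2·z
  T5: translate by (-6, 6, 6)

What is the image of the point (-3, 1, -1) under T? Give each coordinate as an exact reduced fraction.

T(p) = (1, 23/4, 21/2)

T1 scale by (2, -3, 1/2): (-3, 1, -1) → (-6, -3, -1/2)
T2 translate by (-1, 5, 5): (-6, -3, -1/2) → (-7, 2, 9/2)
T3 reflect across x = 0: (-7, 2, 9/2) → (7, 2, 9/2)
T4 shear: y ← y − 1/2·z: (7, 2, 9/2) → (7, -1/4, 9/2)
T5 translate by (-6, 6, 6): (7, -1/4, 9/2) → (1, 23/4, 21/2)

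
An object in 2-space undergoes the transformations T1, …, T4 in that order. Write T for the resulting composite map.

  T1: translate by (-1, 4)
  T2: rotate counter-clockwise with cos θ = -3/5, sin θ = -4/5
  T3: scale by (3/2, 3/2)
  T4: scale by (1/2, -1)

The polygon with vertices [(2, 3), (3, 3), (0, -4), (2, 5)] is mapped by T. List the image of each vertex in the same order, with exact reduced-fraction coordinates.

image vertices: (15/4, 15/2), (33/10, 87/10), (9/20, -6/5), (99/20, 93/10)

T1 translate by (-1, 4): (2, 3) → (1, 7); (3, 3) → (2, 7); (0, -4) → (-1, 0); (2, 5) → (1, 9)
T2 rotate counter-clockwise with cos θ = -3/5, sin θ = -4/5: (1, 7) → (5, -5); (2, 7) → (22/5, -29/5); (-1, 0) → (3/5, 4/5); (1, 9) → (33/5, -31/5)
T3 scale by (3/2, 3/2): (5, -5) → (15/2, -15/2); (22/5, -29/5) → (33/5, -87/10); (3/5, 4/5) → (9/10, 6/5); (33/5, -31/5) → (99/10, -93/10)
T4 scale by (1/2, -1): (15/2, -15/2) → (15/4, 15/2); (33/5, -87/10) → (33/10, 87/10); (9/10, 6/5) → (9/20, -6/5); (99/10, -93/10) → (99/20, 93/10)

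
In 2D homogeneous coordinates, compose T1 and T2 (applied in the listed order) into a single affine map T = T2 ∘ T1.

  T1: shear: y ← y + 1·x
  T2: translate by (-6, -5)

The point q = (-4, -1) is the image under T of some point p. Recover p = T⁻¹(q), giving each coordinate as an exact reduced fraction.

T1 = [1 0 0; 1 1 0; 0 0 1]
T2·T1 = [1 0 -6; 1 1 -5; 0 0 1]
det M = 1; M⁻¹ = [1 0 6; -1 1 -1; 0 0 1]
M⁻¹ · (-4, -1)ᵀ = (2, 2)ᵀ

p = (2, 2)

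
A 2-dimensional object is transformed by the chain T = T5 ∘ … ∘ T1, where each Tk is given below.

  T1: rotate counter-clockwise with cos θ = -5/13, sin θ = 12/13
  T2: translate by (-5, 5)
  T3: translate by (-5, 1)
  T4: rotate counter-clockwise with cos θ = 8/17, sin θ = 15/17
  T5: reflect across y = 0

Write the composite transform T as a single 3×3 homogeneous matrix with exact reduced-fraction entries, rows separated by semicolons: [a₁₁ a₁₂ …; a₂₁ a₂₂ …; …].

T = [-220/221 -21/221 -10; -21/221 220/221 6; 0 0 1]

T1 = [-5/13 -12/13 0; 12/13 -5/13 0; 0 0 1]
T2·T1 = [-5/13 -12/13 -5; 12/13 -5/13 5; 0 0 1]
T3·…·T1 = [-5/13 -12/13 -10; 12/13 -5/13 6; 0 0 1]
T4·…·T1 = [-220/221 -21/221 -10; 21/221 -220/221 -6; 0 0 1]
T5·…·T1 = [-220/221 -21/221 -10; -21/221 220/221 6; 0 0 1]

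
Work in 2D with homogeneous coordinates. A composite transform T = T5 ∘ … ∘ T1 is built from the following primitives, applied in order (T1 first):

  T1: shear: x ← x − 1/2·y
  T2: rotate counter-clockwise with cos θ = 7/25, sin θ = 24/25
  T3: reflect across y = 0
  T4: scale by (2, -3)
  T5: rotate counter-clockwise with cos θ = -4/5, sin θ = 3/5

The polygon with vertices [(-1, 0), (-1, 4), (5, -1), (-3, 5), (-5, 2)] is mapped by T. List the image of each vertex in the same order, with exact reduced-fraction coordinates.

image vertices: (272/125, 246/125), (1332/125, -174/125), (-13, -9), (2141/125, 213/125), (378/25, 204/25)

T1 shear: x ← x − 1/2·y: (-1, 0) → (-1, 0); (-1, 4) → (-3, 4); (5, -1) → (11/2, -1); (-3, 5) → (-11/2, 5); (-5, 2) → (-6, 2)
T2 rotate counter-clockwise with cos θ = 7/25, sin θ = 24/25: (-1, 0) → (-7/25, -24/25); (-3, 4) → (-117/25, -44/25); (11/2, -1) → (5/2, 5); (-11/2, 5) → (-317/50, -97/25); (-6, 2) → (-18/5, -26/5)
T3 reflect across y = 0: (-7/25, -24/25) → (-7/25, 24/25); (-117/25, -44/25) → (-117/25, 44/25); (5/2, 5) → (5/2, -5); (-317/50, -97/25) → (-317/50, 97/25); (-18/5, -26/5) → (-18/5, 26/5)
T4 scale by (2, -3): (-7/25, 24/25) → (-14/25, -72/25); (-117/25, 44/25) → (-234/25, -132/25); (5/2, -5) → (5, 15); (-317/50, 97/25) → (-317/25, -291/25); (-18/5, 26/5) → (-36/5, -78/5)
T5 rotate counter-clockwise with cos θ = -4/5, sin θ = 3/5: (-14/25, -72/25) → (272/125, 246/125); (-234/25, -132/25) → (1332/125, -174/125); (5, 15) → (-13, -9); (-317/25, -291/25) → (2141/125, 213/125); (-36/5, -78/5) → (378/25, 204/25)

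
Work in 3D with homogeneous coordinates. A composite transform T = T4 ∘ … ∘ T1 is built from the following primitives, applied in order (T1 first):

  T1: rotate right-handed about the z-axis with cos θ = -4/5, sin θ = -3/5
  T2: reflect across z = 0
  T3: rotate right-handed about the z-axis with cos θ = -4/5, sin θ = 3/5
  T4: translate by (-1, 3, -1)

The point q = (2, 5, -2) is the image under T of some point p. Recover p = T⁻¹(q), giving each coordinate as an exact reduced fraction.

p = (3, 2, 1)

T1 = [-4/5 3/5 0 0; -3/5 -4/5 0 0; 0 0 1 0; 0 0 0 1]
T2·T1 = [-4/5 3/5 0 0; -3/5 -4/5 0 0; 0 0 -1 0; 0 0 0 1]
T3·…·T1 = [1 0 0 0; 0 1 0 0; 0 0 -1 0; 0 0 0 1]
T4·…·T1 = [1 0 0 -1; 0 1 0 3; 0 0 -1 -1; 0 0 0 1]
det M = -1; M⁻¹ = [1 0 0 1; 0 1 0 -3; 0 0 -1 -1; 0 0 0 1]
M⁻¹ · (2, 5, -2)ᵀ = (3, 2, 1)ᵀ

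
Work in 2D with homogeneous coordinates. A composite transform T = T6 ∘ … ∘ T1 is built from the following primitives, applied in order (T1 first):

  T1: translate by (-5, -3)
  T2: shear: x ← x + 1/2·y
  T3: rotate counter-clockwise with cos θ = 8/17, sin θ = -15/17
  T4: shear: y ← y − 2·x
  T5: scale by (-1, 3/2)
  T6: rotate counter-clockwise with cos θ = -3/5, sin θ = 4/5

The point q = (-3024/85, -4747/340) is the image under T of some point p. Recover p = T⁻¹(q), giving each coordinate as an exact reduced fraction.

p = (0, -4)

T1 = [1 0 -5; 0 1 -3; 0 0 1]
T2·T1 = [1 1/2 -13/2; 0 1 -3; 0 0 1]
T3·…·T1 = [8/17 19/17 -97/17; -15/17 1/34 147/34; 0 0 1]
T4·…·T1 = [8/17 19/17 -97/17; -31/17 -75/34 535/34; 0 0 1]
T5·…·T1 = [-8/17 -19/17 97/17; -93/34 -225/68 1605/68; 0 0 1]
T6·…·T1 = [42/17 282/85 -1896/85; 43/34 371/340 -3263/340; 0 0 1]
det M = -3/2; M⁻¹ = [-371/510 188/85 5; 43/51 -28/17 3; 0 0 1]
M⁻¹ · (-3024/85, -4747/340)ᵀ = (0, -4)ᵀ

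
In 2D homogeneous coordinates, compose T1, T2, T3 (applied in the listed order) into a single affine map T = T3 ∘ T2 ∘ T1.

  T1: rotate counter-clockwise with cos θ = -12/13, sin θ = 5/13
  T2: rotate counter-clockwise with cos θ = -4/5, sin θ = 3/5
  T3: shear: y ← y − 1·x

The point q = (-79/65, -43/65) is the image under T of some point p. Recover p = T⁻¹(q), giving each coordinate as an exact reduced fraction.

p = (1, -2)

T1 = [-12/13 -5/13 0; 5/13 -12/13 0; 0 0 1]
T2·T1 = [33/65 56/65 0; -56/65 33/65 0; 0 0 1]
T3·…·T1 = [33/65 56/65 0; -89/65 -23/65 0; 0 0 1]
det M = 1; M⁻¹ = [-23/65 -56/65 0; 89/65 33/65 0; 0 0 1]
M⁻¹ · (-79/65, -43/65)ᵀ = (1, -2)ᵀ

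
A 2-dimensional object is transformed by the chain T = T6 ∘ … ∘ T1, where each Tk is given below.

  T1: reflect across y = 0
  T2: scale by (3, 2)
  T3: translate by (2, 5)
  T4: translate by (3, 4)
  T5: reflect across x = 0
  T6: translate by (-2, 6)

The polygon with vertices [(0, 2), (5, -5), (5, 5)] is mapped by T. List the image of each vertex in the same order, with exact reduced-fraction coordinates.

image vertices: (-7, 11), (-22, 25), (-22, 5)

T1 reflect across y = 0: (0, 2) → (0, -2); (5, -5) → (5, 5); (5, 5) → (5, -5)
T2 scale by (3, 2): (0, -2) → (0, -4); (5, 5) → (15, 10); (5, -5) → (15, -10)
T3 translate by (2, 5): (0, -4) → (2, 1); (15, 10) → (17, 15); (15, -10) → (17, -5)
T4 translate by (3, 4): (2, 1) → (5, 5); (17, 15) → (20, 19); (17, -5) → (20, -1)
T5 reflect across x = 0: (5, 5) → (-5, 5); (20, 19) → (-20, 19); (20, -1) → (-20, -1)
T6 translate by (-2, 6): (-5, 5) → (-7, 11); (-20, 19) → (-22, 25); (-20, -1) → (-22, 5)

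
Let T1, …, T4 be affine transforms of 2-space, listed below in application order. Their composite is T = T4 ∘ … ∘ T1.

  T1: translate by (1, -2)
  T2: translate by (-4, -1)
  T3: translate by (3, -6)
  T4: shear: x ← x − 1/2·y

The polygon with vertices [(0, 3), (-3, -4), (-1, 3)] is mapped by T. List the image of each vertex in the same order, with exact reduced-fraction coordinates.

T1 translate by (1, -2): (0, 3) → (1, 1); (-3, -4) → (-2, -6); (-1, 3) → (0, 1)
T2 translate by (-4, -1): (1, 1) → (-3, 0); (-2, -6) → (-6, -7); (0, 1) → (-4, 0)
T3 translate by (3, -6): (-3, 0) → (0, -6); (-6, -7) → (-3, -13); (-4, 0) → (-1, -6)
T4 shear: x ← x − 1/2·y: (0, -6) → (3, -6); (-3, -13) → (7/2, -13); (-1, -6) → (2, -6)

image vertices: (3, -6), (7/2, -13), (2, -6)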